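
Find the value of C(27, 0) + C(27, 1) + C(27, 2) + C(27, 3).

1 + 27 + 351 + 2925 = 3304.

3304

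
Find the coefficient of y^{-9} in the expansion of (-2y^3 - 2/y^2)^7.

General term: C(7,j)·(-2y^3)^j·(-2/y^2)^(7-j), with y-exponent 3j − 2(7−j) = 5j − 14.
Set 5j − 14 = -9: j = 1.
C(7,1) = 7; (-2)^1 = -2; (-2)^6 = 64.
Coefficient = 7 · (-2) · 64 = -896.

-896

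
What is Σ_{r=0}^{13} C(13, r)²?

10400600

Σ C(13,r)² is the coefficient of x^13 in (1+x)^13(1+x)^13 = (1+x)^26, i.e. C(26,13) = 10400600.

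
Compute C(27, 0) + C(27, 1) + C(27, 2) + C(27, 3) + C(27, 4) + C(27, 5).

1 + 27 + 351 + 2925 + 17550 + 80730 = 101584.

101584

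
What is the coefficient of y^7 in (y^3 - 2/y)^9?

-4032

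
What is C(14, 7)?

3432

C(14,7) = (14·13·12·11·10·9·8) / 7! = 17297280 / 5040 = 3432.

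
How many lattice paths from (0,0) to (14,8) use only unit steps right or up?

319770

Each path is a sequence of 22 steps with 14 rights: C(22,14) = 319770.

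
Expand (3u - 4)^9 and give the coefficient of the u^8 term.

-236196

The general term is C(9,j)·(3u)^j·(-4)^(9-j); the u^8 term has j = 8.
C(9,8) = 9.
Coefficient = C(9,8) · 3^8 · (-4)^1 = 9 · 6561 · (-4) = -236196.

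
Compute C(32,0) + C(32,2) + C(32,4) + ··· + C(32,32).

Even-j terms of row 32 sum to 2^31 = 2147483648.

2147483648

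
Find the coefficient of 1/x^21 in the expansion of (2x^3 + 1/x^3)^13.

2288

General term: C(13,j)·(2x^3)^j·(1/x^3)^(13-j), with x-exponent 3j − 3(13−j) = 6j − 39.
Set 6j − 39 = -21: j = 3.
C(13,3) = 286; 2^3 = 8; 1^10 = 1.
Coefficient = 286 · 8 · 1 = 2288.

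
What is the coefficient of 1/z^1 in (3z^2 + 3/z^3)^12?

420901272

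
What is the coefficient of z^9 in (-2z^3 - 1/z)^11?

General term: C(11,j)·(-2z^3)^j·(-1/z)^(11-j), with z-exponent 3j − 1(11−j) = 4j − 11.
Set 4j − 11 = 9: j = 5.
C(11,5) = 462; (-2)^5 = -32; (-1)^6 = 1.
Coefficient = 462 · (-32) · 1 = -14784.

-14784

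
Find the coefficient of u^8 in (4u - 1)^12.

32440320

The general term is C(12,j)·(4u)^j·(-1)^(12-j); the u^8 term has j = 8.
C(12,8) = 495.
Coefficient = C(12,8) · 4^8 = 495 · 65536 = 32440320.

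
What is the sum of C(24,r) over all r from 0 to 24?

Setting x = 1 in (1+x)^24 gives Σ C(24,r) = 2^24 = 16777216.

16777216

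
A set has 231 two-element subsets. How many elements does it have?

n(n−1)/2 = 231 ⇒ n(n−1) = 462. Since 22·21 = 462, n = 22.

22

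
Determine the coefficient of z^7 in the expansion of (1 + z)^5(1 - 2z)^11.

4180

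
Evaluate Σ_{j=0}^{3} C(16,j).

697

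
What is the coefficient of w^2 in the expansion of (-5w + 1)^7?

525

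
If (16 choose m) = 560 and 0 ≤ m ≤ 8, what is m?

3

C(16,m) increases on 0 ≤ m ≤ 8. C(16,2) = 120 and C(16,3) = 560, so m = 3.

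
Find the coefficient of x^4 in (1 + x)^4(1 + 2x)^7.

2241

Coefficient of x^4 = Σ_{j} C(4,j)·1^j·C(7,4-j)·2^(4-j) for j from 0 to 4.
= 560 + 1120 + 504 + 56 + 1 = 2241.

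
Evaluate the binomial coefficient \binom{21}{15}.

C(21,15) = C(21,6) by symmetry.
C(21,6) = (21·20·19·18·17·16) / 6! = 39070080 / 720 = 54264.

54264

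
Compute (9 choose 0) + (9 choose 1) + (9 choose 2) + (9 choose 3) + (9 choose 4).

1 + 9 + 36 + 84 + 126 = 256.

256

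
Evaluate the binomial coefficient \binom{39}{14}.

15084504396

C(39,14) = (39·38·37·36·35·34·33·32·31·30·29·28·27·26) / 14! = 1315041316842168115200 / 87178291200 = 15084504396.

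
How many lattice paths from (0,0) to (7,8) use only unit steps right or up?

6435

Each path is a sequence of 15 steps with 7 rights: C(15,7) = 6435.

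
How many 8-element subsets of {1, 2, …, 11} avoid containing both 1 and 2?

All 8-subsets: C(11,8) = 165. Those containing both fixed elements: C(9,6) = 84.
165 − 84 = 81.

81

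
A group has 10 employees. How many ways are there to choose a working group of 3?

120

This is C(10,3) = 120.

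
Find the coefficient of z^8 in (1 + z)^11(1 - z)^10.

Coefficient of z^8 = Σ_{j} C(11,j)·1^j·C(10,8-j)·(-1)^(8-j) for j from 0 to 8.
= 45 + (-1320) + 11550 + (-41580) + 69300 + (-55440) + 20790 + (-3300) + 165 = 210.

210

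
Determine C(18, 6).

18564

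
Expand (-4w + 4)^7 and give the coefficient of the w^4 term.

573440

The general term is C(7,j)·(-4w)^j·(4)^(7-j); the w^4 term has j = 4.
C(7,4) = 35.
Coefficient = C(7,4) · (-4)^4 · 4^3 = 35 · 256 · 64 = 573440.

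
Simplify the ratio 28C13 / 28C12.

16/13

C(n,k+1)/C(n,k) = (n−k)/(k+1) = (28−12)/(12+1) = 16/13.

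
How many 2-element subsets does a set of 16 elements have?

C(16,2) = (16·15) / 2! = 240 / 2 = 120.

120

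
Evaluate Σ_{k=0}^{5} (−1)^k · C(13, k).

-792

The partial alternating sum Σ_{k=0}^{5} (−1)^k C(13,k) = (−1)^5 C(12,5) = -792.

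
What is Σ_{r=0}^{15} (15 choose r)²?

155117520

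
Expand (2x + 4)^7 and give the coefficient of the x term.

57344

The general term is C(7,j)·(2x)^j·(4)^(7-j); the x^1 term has j = 1.
C(7,1) = 7.
Coefficient = C(7,1) · 2^1 · 4^6 = 7 · 2 · 4096 = 57344.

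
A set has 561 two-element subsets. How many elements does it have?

n(n−1)/2 = 561 ⇒ n(n−1) = 1122. Since 34·33 = 1122, n = 34.

34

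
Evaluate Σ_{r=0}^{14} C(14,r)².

40116600

By Vandermonde's identity, Σ C(14,r)² = C(28,14) = 40116600.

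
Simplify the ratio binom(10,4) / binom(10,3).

7/4

C(n,k+1)/C(n,k) = (n−k)/(k+1) = (10−3)/(3+1) = 7/4.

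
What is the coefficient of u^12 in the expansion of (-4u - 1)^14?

The general term is C(14,j)·(-4u)^j·(-1)^(14-j); the u^12 term has j = 12.
C(14,12) = 91.
Coefficient = C(14,12) · (-4)^12 = 91 · 16777216 = 1526726656.

1526726656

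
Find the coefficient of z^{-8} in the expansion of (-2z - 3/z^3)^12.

24634368

General term: C(12,j)·(-2z)^j·(-3/z^3)^(12-j), with z-exponent 1j − 3(12−j) = 4j − 36.
Set 4j − 36 = -8: j = 7.
C(12,7) = 792; (-2)^7 = -128; (-3)^5 = -243.
Coefficient = 792 · (-128) · (-243) = 24634368.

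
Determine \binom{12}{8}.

495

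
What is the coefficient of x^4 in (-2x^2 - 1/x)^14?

192192

General term: C(14,j)·(-2x^2)^j·(-1/x)^(14-j), with x-exponent 2j − 1(14−j) = 3j − 14.
Set 3j − 14 = 4: j = 6.
C(14,6) = 3003; (-2)^6 = 64; (-1)^8 = 1.
Coefficient = 3003 · 64 · 1 = 192192.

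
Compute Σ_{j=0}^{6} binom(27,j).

1 + 27 + 351 + 2925 + 17550 + 80730 + 296010 = 397594.

397594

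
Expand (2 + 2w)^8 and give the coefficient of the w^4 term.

17920

The general term is C(8,j)·(2)^j·(2w)^(8-j); the w^4 term has j = 4.
C(8,4) = 70.
Coefficient = C(8,4) · 2^4 · 2^4 = 70 · 16 · 16 = 17920.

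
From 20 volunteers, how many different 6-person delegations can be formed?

This is C(20,6) = 38760.

38760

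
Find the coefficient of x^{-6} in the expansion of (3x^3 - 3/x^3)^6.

10935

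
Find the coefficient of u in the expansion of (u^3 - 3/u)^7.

-5103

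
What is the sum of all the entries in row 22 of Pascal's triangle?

Setting x = 1 in (1+x)^22 gives Σ C(22,k) = 2^22 = 4194304.

4194304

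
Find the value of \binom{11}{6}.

C(11,6) = C(11,5) by symmetry.
C(11,5) = (11·10·9·8·7) / 5! = 55440 / 120 = 462.

462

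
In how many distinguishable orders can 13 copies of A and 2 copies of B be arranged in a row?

Choose positions for the A's: C(15,13) = 105.

105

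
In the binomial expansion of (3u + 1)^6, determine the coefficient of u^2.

The general term is C(6,j)·(3u)^j·(1)^(6-j); the u^2 term has j = 2.
C(6,2) = 15.
Coefficient = C(6,2) · 3^2 = 15 · 9 = 135.

135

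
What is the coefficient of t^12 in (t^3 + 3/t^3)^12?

40095

General term: C(12,j)·(t^3)^j·(3/t^3)^(12-j), with t-exponent 3j − 3(12−j) = 6j − 36.
Set 6j − 36 = 12: j = 8.
C(12,8) = 495; 1^8 = 1; 3^4 = 81.
Coefficient = 495 · 1 · 81 = 40095.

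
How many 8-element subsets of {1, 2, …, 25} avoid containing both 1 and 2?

All 8-subsets: C(25,8) = 1081575. Those containing both fixed elements: C(23,6) = 100947.
1081575 − 100947 = 980628.

980628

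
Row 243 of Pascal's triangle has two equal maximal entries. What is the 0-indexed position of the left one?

121

For odd n = 243, C(243,k) peaks at k = (n−1)/2 and (n+1)/2; the lower is 121.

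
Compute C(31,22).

20160075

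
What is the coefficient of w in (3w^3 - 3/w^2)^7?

76545

General term: C(7,j)·(3w^3)^j·(-3/w^2)^(7-j), with w-exponent 3j − 2(7−j) = 5j − 14.
Set 5j − 14 = 1: j = 3.
C(7,3) = 35; 3^3 = 27; (-3)^4 = 81.
Coefficient = 35 · 27 · 81 = 76545.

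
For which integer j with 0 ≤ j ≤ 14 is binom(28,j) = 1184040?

C(28,j) increases on 0 ≤ j ≤ 14. C(28,6) = 376740 and C(28,7) = 1184040, so j = 7.

7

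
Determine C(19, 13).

27132

C(19,13) = C(19,6) by symmetry.
C(19,6) = (19·18·17·16·15·14) / 6! = 19535040 / 720 = 27132.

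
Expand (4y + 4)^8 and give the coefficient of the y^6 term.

1835008

The general term is C(8,j)·(4y)^j·(4)^(8-j); the y^6 term has j = 6.
C(8,6) = 28.
Coefficient = C(8,6) · 4^6 · 4^2 = 28 · 4096 · 16 = 1835008.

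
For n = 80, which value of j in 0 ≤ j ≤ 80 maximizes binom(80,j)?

40

C(80,j) is maximized at j = 80/2 = 40.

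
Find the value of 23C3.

1771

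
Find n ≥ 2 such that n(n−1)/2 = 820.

41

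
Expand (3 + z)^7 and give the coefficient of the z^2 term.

5103

The general term is C(7,j)·(3)^j·(z)^(7-j); the z^2 term has j = 5.
C(7,5) = 21.
Coefficient = C(7,5) · 3^5 = 21 · 243 = 5103.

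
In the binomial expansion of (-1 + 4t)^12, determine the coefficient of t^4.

126720

The general term is C(12,j)·(-1)^j·(4t)^(12-j); the t^4 term has j = 8.
C(12,8) = 495.
Coefficient = C(12,8) · 4^4 = 495 · 256 = 126720.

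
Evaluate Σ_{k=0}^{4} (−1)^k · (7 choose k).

The partial alternating sum Σ_{k=0}^{4} (−1)^k C(7,k) = (−1)^4 C(6,4) = 15.

15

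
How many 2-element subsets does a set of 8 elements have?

28

C(8,2) = (8·7) / 2! = 56 / 2 = 28.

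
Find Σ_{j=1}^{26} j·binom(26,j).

872415232

Differentiating (1+x)^26 and setting x=1: Σ j·C(26,j) = 26·2^25 = 872415232.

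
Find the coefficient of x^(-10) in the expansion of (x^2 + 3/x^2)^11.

General term: C(11,j)·(x^2)^j·(3/x^2)^(11-j), with x-exponent 2j − 2(11−j) = 4j − 22.
Set 4j − 22 = -10: j = 3.
C(11,3) = 165; 1^3 = 1; 3^8 = 6561.
Coefficient = 165 · 1 · 6561 = 1082565.

1082565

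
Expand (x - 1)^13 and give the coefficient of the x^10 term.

The general term is C(13,j)·(x)^j·(-1)^(13-j); the x^10 term has j = 10.
C(13,10) = 286.
Coefficient = C(13,10) · (-1)^3 = 286 · (-1) = -286.

-286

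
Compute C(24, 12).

2704156

C(24,12) = (24·23·22·21·20·19·18·17·16·15·14·13) / 12! = 1295295050649600 / 479001600 = 2704156.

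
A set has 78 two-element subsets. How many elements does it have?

n(n−1)/2 = 78 ⇒ n(n−1) = 156. Since 13·12 = 156, n = 13.

13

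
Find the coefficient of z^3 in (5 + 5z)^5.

The general term is C(5,j)·(5)^j·(5z)^(5-j); the z^3 term has j = 2.
C(5,2) = 10.
Coefficient = C(5,2) · 5^2 · 5^3 = 10 · 25 · 125 = 31250.

31250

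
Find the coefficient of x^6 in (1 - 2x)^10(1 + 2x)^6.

4096

Coefficient of x^6 = Σ_{j} C(10,j)·(-2)^j·C(6,6-j)·2^(6-j) for j from 0 to 6.
= 64 + (-3840) + 43200 + (-153600) + 201600 + (-96768) + 13440 = 4096.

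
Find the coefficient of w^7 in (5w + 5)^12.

193359375000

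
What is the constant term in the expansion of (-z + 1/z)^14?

-3432

General term: C(14,j)·(-z)^j·(1/z)^(14-j), with z-exponent 1j − 1(14−j) = 2j − 14.
Set 2j − 14 = 0: j = 7.
C(14,7) = 3432; (-1)^7 = -1; 1^7 = 1.
Coefficient = 3432 · (-1) · 1 = -3432.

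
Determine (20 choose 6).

38760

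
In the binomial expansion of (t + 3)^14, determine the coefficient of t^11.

9828

The general term is C(14,j)·(t)^j·(3)^(14-j); the t^11 term has j = 11.
C(14,11) = 364.
Coefficient = C(14,11) · 3^3 = 364 · 27 = 9828.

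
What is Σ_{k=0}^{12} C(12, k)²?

2704156

By Vandermonde's identity, Σ C(12,k)² = C(24,12) = 2704156.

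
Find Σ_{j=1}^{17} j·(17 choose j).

Since j·C(17,j) = 17·C(16,j−1), the sum is 17·2^16 = 17·65536 = 1114112.

1114112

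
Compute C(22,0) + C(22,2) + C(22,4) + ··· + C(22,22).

2097152

Half of (1+1)^22 + (1−1)^22 gives the even-index sum: 2^21 = 2097152.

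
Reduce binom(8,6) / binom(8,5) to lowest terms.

1/2

C(n,k+1)/C(n,k) = (n−k)/(k+1) = (8−5)/(5+1) = 3/6 = 1/2.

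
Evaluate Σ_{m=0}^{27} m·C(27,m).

1811939328

Since m·C(27,m) = 27·C(26,m−1), the sum is 27·2^26 = 27·67108864 = 1811939328.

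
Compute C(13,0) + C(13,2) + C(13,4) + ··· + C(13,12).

4096

Half of (1+1)^13 + (1−1)^13 gives the even-index sum: 2^12 = 4096.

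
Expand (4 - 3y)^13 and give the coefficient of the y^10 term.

1080832896

The general term is C(13,j)·(4)^j·(-3y)^(13-j); the y^10 term has j = 3.
C(13,3) = 286.
Coefficient = C(13,3) · 4^3 · (-3)^10 = 286 · 64 · 59049 = 1080832896.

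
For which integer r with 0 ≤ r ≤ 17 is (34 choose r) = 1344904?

C(34,r) increases on 0 ≤ r ≤ 17. C(34,5) = 278256 and C(34,6) = 1344904, so r = 6.

6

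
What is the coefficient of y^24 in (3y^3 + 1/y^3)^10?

General term: C(10,j)·(3y^3)^j·(1/y^3)^(10-j), with y-exponent 3j − 3(10−j) = 6j − 30.
Set 6j − 30 = 24: j = 9.
C(10,9) = 10; 3^9 = 19683; 1^1 = 1.
Coefficient = 10 · 19683 · 1 = 196830.

196830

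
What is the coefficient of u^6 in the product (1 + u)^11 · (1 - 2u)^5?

-110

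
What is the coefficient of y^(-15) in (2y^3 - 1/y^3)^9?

-144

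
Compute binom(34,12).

548354040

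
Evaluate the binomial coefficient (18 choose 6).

C(18,6) = (18·17·16·15·14·13) / 6! = 13366080 / 720 = 18564.

18564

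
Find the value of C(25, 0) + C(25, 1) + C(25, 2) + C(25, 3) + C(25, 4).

1 + 25 + 300 + 2300 + 12650 = 15276.

15276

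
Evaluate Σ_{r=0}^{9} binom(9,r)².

By Vandermonde's identity, Σ C(9,r)² = C(18,9) = 48620.

48620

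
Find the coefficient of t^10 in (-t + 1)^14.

The general term is C(14,j)·(-t)^j·(1)^(14-j); the t^10 term has j = 10.
C(14,10) = 1001.
Coefficient = C(14,10) = 1001.

1001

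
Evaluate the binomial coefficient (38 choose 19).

35345263800

C(38,19) = (38·37·36·35·34·33·32·31·30·29·28·27·26·25·24·23·22·21·20) / 19! = 4299578163927654889881600000 / 121645100408832000 = 35345263800.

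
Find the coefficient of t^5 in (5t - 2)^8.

-1400000

The general term is C(8,j)·(5t)^j·(-2)^(8-j); the t^5 term has j = 5.
C(8,5) = 56.
Coefficient = C(8,5) · 5^5 · (-2)^3 = 56 · 3125 · (-8) = -1400000.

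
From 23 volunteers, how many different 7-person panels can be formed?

This is C(23,7) = 245157.

245157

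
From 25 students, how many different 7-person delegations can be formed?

480700

This is C(25,7) = 480700.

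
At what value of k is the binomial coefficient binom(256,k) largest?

C(256,k) is maximized at k = 256/2 = 128.

128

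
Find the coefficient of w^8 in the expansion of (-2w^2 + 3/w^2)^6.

General term: C(6,j)·(-2w^2)^j·(3/w^2)^(6-j), with w-exponent 2j − 2(6−j) = 4j − 12.
Set 4j − 12 = 8: j = 5.
C(6,5) = 6; (-2)^5 = -32; 3^1 = 3.
Coefficient = 6 · (-32) · 3 = -576.

-576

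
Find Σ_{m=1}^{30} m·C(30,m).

16106127360

Differentiating (1+x)^30 and setting x=1: Σ m·C(30,m) = 30·2^29 = 16106127360.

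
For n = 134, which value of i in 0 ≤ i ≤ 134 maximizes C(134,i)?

C(134,i) is maximized at i = 134/2 = 67.

67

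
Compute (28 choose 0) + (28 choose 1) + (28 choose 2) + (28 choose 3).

1 + 28 + 378 + 3276 = 3683.

3683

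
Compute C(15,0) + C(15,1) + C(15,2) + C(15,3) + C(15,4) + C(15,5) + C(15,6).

9949

1 + 15 + 105 + 455 + 1365 + 3003 + 5005 = 9949.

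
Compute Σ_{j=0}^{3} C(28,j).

1 + 28 + 378 + 3276 = 3683.

3683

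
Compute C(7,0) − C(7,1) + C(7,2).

15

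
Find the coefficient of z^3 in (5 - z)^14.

The general term is C(14,j)·(5)^j·(-z)^(14-j); the z^3 term has j = 11.
C(14,11) = 364.
Coefficient = C(14,11) · 5^11 · (-1)^3 = 364 · 48828125 · (-1) = -17773437500.

-17773437500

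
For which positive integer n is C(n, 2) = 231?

22

n(n−1)/2 = 231 ⇒ n(n−1) = 462. Since 22·21 = 462, n = 22.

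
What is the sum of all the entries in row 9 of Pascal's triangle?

512

The entries of row 9 sum to 2^9 = 512.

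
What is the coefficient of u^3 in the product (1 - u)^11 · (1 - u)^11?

-1540

Coefficient of u^3 = Σ_{j} C(11,j)·(-1)^j·C(11,3-j)·(-1)^(3-j) for j from 0 to 3.
= (-165) + (-605) + (-605) + (-165) = -1540.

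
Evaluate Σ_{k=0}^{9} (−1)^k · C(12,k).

-55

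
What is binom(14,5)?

2002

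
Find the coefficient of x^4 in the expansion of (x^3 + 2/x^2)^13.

General term: C(13,j)·(x^3)^j·(2/x^2)^(13-j), with x-exponent 3j − 2(13−j) = 5j − 26.
Set 5j − 26 = 4: j = 6.
C(13,6) = 1716; 1^6 = 1; 2^7 = 128.
Coefficient = 1716 · 1 · 128 = 219648.

219648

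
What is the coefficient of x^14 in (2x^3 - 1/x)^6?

General term: C(6,j)·(2x^3)^j·(-1/x)^(6-j), with x-exponent 3j − 1(6−j) = 4j − 6.
Set 4j − 6 = 14: j = 5.
C(6,5) = 6; 2^5 = 32; (-1)^1 = -1.
Coefficient = 6 · 32 · (-1) = -192.

-192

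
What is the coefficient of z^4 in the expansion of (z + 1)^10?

The general term is C(10,j)·(z)^j·(1)^(10-j); the z^4 term has j = 4.
C(10,4) = 210.
Coefficient = C(10,4) = 210.

210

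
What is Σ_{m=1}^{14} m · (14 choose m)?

114688

Since m·C(14,m) = 14·C(13,m−1), the sum is 14·2^13 = 14·8192 = 114688.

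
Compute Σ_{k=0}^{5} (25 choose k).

1 + 25 + 300 + 2300 + 12650 + 53130 = 68406.

68406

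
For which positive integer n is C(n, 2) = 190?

n(n−1)/2 = 190 ⇒ n(n−1) = 380. Since 20·19 = 380, n = 20.

20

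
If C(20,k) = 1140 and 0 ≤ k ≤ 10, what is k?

C(20,k) increases on 0 ≤ k ≤ 10. C(20,2) = 190 and C(20,3) = 1140, so k = 3.

3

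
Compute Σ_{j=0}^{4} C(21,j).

7547

1 + 21 + 210 + 1330 + 5985 = 7547.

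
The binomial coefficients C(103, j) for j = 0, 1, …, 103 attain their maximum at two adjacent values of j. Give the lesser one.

For odd n = 103, C(103,j) peaks at j = (n−1)/2 and (n+1)/2; the lesser is 51.

51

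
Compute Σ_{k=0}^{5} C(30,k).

174437

1 + 30 + 435 + 4060 + 27405 + 142506 = 174437.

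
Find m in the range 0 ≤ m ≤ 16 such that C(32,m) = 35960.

C(32,m) increases on 0 ≤ m ≤ 16. C(32,3) = 4960 and C(32,4) = 35960, so m = 4.

4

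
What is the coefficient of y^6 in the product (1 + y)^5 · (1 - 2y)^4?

Coefficient of y^6 = Σ_{j} C(5,j)·1^j·C(4,6-j)·(-2)^(6-j) for j from 2 to 5.
= 160 + (-320) + 120 + (-8) = -48.

-48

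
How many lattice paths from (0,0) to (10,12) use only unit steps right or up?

646646

Each path is a sequence of 22 steps with 10 rights: C(22,10) = 646646.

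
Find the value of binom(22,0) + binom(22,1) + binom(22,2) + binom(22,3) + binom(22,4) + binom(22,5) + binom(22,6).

110056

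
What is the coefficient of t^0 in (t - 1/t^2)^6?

15

General term: C(6,j)·(t)^j·(-1/t^2)^(6-j), with t-exponent 1j − 2(6−j) = 3j − 12.
Set 3j − 12 = 0: j = 4.
C(6,4) = 15; 1^4 = 1; (-1)^2 = 1.
Coefficient = 15 · 1 · 1 = 15.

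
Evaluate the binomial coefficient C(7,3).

C(7,3) = (7·6·5) / 3! = 210 / 6 = 35.

35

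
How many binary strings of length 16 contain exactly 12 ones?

Choose the 12 positions: C(16,12) = 1820.

1820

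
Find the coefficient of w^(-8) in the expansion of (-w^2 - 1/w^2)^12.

General term: C(12,j)·(-w^2)^j·(-1/w^2)^(12-j), with w-exponent 2j − 2(12−j) = 4j − 24.
Set 4j − 24 = -8: j = 4.
C(12,4) = 495; (-1)^4 = 1; (-1)^8 = 1.
Coefficient = 495 · 1 · 1 = 495.

495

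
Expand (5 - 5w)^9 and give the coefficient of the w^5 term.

-246093750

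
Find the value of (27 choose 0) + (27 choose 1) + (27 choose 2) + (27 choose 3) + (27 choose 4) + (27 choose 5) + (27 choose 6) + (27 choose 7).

1285624

1 + 27 + 351 + 2925 + 17550 + 80730 + 296010 + 888030 = 1285624.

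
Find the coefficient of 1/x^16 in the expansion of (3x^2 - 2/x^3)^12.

10264320

General term: C(12,j)·(3x^2)^j·(-2/x^3)^(12-j), with x-exponent 2j − 3(12−j) = 5j − 36.
Set 5j − 36 = -16: j = 4.
C(12,4) = 495; 3^4 = 81; (-2)^8 = 256.
Coefficient = 495 · 81 · 256 = 10264320.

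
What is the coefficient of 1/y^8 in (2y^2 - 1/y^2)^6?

-12

General term: C(6,j)·(2y^2)^j·(-1/y^2)^(6-j), with y-exponent 2j − 2(6−j) = 4j − 12.
Set 4j − 12 = -8: j = 1.
C(6,1) = 6; 2^1 = 2; (-1)^5 = -1.
Coefficient = 6 · 2 · (-1) = -12.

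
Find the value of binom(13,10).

286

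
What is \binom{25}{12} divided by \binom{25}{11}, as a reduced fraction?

C(n,k+1)/C(n,k) = (n−k)/(k+1) = (25−11)/(11+1) = 14/12 = 7/6.

7/6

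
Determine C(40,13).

12033222880

C(40,13) = (40·39·38·37·36·35·34·33·32·31·30·29·28) / 13! = 74931129164795904000 / 6227020800 = 12033222880.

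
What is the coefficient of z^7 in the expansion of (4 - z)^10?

The general term is C(10,j)·(4)^j·(-z)^(10-j); the z^7 term has j = 3.
C(10,3) = 120.
Coefficient = C(10,3) · 4^3 · (-1)^7 = 120 · 64 · (-1) = -7680.

-7680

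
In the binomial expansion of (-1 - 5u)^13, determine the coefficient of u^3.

The general term is C(13,j)·(-1)^j·(-5u)^(13-j); the u^3 term has j = 10.
C(13,10) = 286.
Coefficient = C(13,10) · (-5)^3 = 286 · (-125) = -35750.

-35750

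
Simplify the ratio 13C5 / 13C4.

C(n,k+1)/C(n,k) = (n−k)/(k+1) = (13−4)/(4+1) = 9/5.

9/5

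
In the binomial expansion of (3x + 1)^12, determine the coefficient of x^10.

3897234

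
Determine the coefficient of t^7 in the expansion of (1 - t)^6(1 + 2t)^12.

-6840

Coefficient of t^7 = Σ_{j} C(6,j)·(-1)^j·C(12,7-j)·2^(7-j) for j from 0 to 6.
= 101376 + (-354816) + 380160 + (-158400) + 26400 + (-1584) + 24 = -6840.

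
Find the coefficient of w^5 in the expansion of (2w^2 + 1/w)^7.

560

General term: C(7,j)·(2w^2)^j·(1/w)^(7-j), with w-exponent 2j − 1(7−j) = 3j − 7.
Set 3j − 7 = 5: j = 4.
C(7,4) = 35; 2^4 = 16; 1^3 = 1.
Coefficient = 35 · 16 · 1 = 560.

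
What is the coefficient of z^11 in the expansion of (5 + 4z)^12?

The general term is C(12,j)·(5)^j·(4z)^(12-j); the z^11 term has j = 1.
C(12,1) = 12.
Coefficient = C(12,1) · 5^1 · 4^11 = 12 · 5 · 4194304 = 251658240.

251658240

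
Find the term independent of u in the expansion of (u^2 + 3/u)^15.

General term: C(15,j)·(u^2)^j·(3/u)^(15-j), with u-exponent 2j − 1(15−j) = 3j − 15.
Set 3j − 15 = 0: j = 5.
C(15,5) = 3003; 1^5 = 1; 3^10 = 59049.
Coefficient = 3003 · 1 · 59049 = 177324147.

177324147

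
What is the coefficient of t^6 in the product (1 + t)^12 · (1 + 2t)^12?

Coefficient of t^6 = Σ_{j} C(12,j)·1^j·C(12,6-j)·2^(6-j) for j from 0 to 6.
= 59136 + 304128 + 522720 + 387200 + 130680 + 19008 + 924 = 1423796.

1423796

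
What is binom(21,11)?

352716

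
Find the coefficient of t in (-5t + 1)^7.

-35

The general term is C(7,j)·(-5t)^j·(1)^(7-j); the t^1 term has j = 1.
C(7,1) = 7.
Coefficient = C(7,1) · (-5)^1 = 7 · (-5) = -35.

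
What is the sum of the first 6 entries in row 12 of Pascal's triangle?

1 + 12 + 66 + 220 + 495 + 792 = 1586.

1586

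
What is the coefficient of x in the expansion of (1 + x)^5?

5

The general term is C(5,j)·(1)^j·(x)^(5-j); the x^1 term has j = 4.
C(5,4) = 5.
Coefficient = C(5,4) = 5.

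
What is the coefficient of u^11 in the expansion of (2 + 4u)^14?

The general term is C(14,j)·(2)^j·(4u)^(14-j); the u^11 term has j = 3.
C(14,3) = 364.
Coefficient = C(14,3) · 2^3 · 4^11 = 364 · 8 · 4194304 = 12213813248.

12213813248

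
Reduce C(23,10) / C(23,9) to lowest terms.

7/5

C(n,k+1)/C(n,k) = (n−k)/(k+1) = (23−9)/(9+1) = 14/10 = 7/5.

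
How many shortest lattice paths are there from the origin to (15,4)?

Each path is a sequence of 19 steps with 15 rights: C(19,15) = 3876.

3876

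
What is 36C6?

1947792

C(36,6) = (36·35·34·33·32·31) / 6! = 1402410240 / 720 = 1947792.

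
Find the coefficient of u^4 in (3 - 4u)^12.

The general term is C(12,j)·(3)^j·(-4u)^(12-j); the u^4 term has j = 8.
C(12,8) = 495.
Coefficient = C(12,8) · 3^8 · (-4)^4 = 495 · 6561 · 256 = 831409920.

831409920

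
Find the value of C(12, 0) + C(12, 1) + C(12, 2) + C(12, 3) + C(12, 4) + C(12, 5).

1586

1 + 12 + 66 + 220 + 495 + 792 = 1586.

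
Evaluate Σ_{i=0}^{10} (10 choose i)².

184756

By Vandermonde's identity, Σ C(10,i)² = C(20,10) = 184756.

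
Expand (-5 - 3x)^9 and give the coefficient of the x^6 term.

The general term is C(9,j)·(-5)^j·(-3x)^(9-j); the x^6 term has j = 3.
C(9,3) = 84.
Coefficient = C(9,3) · (-5)^3 · (-3)^6 = 84 · (-125) · 729 = -7654500.

-7654500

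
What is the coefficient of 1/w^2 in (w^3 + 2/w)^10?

11520

General term: C(10,j)·(w^3)^j·(2/w)^(10-j), with w-exponent 3j − 1(10−j) = 4j − 10.
Set 4j − 10 = -2: j = 2.
C(10,2) = 45; 1^2 = 1; 2^8 = 256.
Coefficient = 45 · 1 · 256 = 11520.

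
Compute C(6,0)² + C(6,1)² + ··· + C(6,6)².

Σ C(6,k)² is the coefficient of x^6 in (1+x)^6(1+x)^6 = (1+x)^12, i.e. C(12,6) = 924.

924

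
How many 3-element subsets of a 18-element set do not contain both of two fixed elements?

800

All 3-subsets: C(18,3) = 816. Those containing both fixed elements: C(16,1) = 16.
816 − 16 = 800.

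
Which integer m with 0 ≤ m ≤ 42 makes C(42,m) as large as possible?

21

C(42,m) is maximized at m = 42/2 = 21.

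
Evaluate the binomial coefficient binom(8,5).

56

C(8,5) = C(8,3) by symmetry.
C(8,3) = (8·7·6) / 3! = 336 / 6 = 56.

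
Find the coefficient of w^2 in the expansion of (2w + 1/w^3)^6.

192

General term: C(6,j)·(2w)^j·(1/w^3)^(6-j), with w-exponent 1j − 3(6−j) = 4j − 18.
Set 4j − 18 = 2: j = 5.
C(6,5) = 6; 2^5 = 32; 1^1 = 1.
Coefficient = 6 · 32 · 1 = 192.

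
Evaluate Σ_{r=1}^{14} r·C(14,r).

Since r·C(14,r) = 14·C(13,r−1), the sum is 14·2^13 = 14·8192 = 114688.

114688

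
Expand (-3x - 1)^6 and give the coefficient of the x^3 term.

The general term is C(6,j)·(-3x)^j·(-1)^(6-j); the x^3 term has j = 3.
C(6,3) = 20.
Coefficient = C(6,3) · (-3)^3 · (-1)^3 = 20 · (-27) · (-1) = 540.

540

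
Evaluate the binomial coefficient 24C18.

C(24,18) = C(24,6) by symmetry.
C(24,6) = (24·23·22·21·20·19) / 6! = 96909120 / 720 = 134596.

134596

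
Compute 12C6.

924

C(12,6) = (12·11·10·9·8·7) / 6! = 665280 / 720 = 924.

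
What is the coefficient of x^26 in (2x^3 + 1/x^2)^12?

67584

General term: C(12,j)·(2x^3)^j·(1/x^2)^(12-j), with x-exponent 3j − 2(12−j) = 5j − 24.
Set 5j − 24 = 26: j = 10.
C(12,10) = 66; 2^10 = 1024; 1^2 = 1.
Coefficient = 66 · 1024 · 1 = 67584.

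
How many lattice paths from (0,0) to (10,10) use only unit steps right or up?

Each path is a sequence of 20 steps with 10 rights: C(20,10) = 184756.

184756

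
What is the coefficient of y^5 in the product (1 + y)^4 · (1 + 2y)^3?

102

Coefficient of y^5 = Σ_{j} C(4,j)·1^j·C(3,5-j)·2^(5-j) for j from 2 to 4.
= 48 + 48 + 6 = 102.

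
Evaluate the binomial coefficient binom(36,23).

2310789600

C(36,23) = C(36,13) by symmetry.
C(36,13) = (36·35·34·33·32·31·30·29·28·27·26·25·24) / 13! = 14389334903623680000 / 6227020800 = 2310789600.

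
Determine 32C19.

C(32,19) = C(32,13) by symmetry.
C(32,13) = (32·31·30·29·28·27·26·25·24·23·22·21·20) / 13! = 2163102632570880000 / 6227020800 = 347373600.

347373600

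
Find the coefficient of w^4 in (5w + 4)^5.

12500

The general term is C(5,j)·(5w)^j·(4)^(5-j); the w^4 term has j = 4.
C(5,4) = 5.
Coefficient = C(5,4) · 5^4 · 4^1 = 5 · 625 · 4 = 12500.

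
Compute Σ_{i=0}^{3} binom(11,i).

1 + 11 + 55 + 165 = 232.

232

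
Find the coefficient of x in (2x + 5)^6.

The general term is C(6,j)·(2x)^j·(5)^(6-j); the x^1 term has j = 1.
C(6,1) = 6.
Coefficient = C(6,1) · 2^1 · 5^5 = 6 · 2 · 3125 = 37500.

37500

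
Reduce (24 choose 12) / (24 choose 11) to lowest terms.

13/12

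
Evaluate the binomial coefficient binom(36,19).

C(36,19) = C(36,17) by symmetry.
C(36,17) = (36·35·34·33·32·31·30·29·28·27·26·25·24·23·22·21·20) / 17! = 3058021453718104473600000 / 355687428096000 = 8597496600.

8597496600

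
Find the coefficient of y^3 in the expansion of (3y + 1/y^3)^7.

5103

General term: C(7,j)·(3y)^j·(1/y^3)^(7-j), with y-exponent 1j − 3(7−j) = 4j − 21.
Set 4j − 21 = 3: j = 6.
C(7,6) = 7; 3^6 = 729; 1^1 = 1.
Coefficient = 7 · 729 · 1 = 5103.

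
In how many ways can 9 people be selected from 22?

497420

This is C(22,9) = 497420.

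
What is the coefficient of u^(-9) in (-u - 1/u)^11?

General term: C(11,j)·(-u)^j·(-1/u)^(11-j), with u-exponent 1j − 1(11−j) = 2j − 11.
Set 2j − 11 = -9: j = 1.
C(11,1) = 11; (-1)^1 = -1; (-1)^10 = 1.
Coefficient = 11 · (-1) · 1 = -11.

-11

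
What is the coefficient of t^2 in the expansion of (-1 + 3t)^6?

The general term is C(6,j)·(-1)^j·(3t)^(6-j); the t^2 term has j = 4.
C(6,4) = 15.
Coefficient = C(6,4) · 3^2 = 15 · 9 = 135.

135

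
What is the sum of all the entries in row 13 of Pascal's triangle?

8192

Setting x = 1 in (1+x)^13 gives Σ C(13,j) = 2^13 = 8192.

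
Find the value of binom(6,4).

15

C(6,4) = C(6,2) by symmetry.
C(6,2) = (6·5) / 2! = 30 / 2 = 15.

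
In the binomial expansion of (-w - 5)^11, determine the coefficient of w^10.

-55

The general term is C(11,j)·(-w)^j·(-5)^(11-j); the w^10 term has j = 10.
C(11,10) = 11.
Coefficient = C(11,10) · (-5)^1 = 11 · (-5) = -55.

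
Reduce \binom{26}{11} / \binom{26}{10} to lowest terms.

C(n,k+1)/C(n,k) = (n−k)/(k+1) = (26−10)/(10+1) = 16/11.

16/11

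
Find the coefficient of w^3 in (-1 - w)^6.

20

The general term is C(6,j)·(-1)^j·(-w)^(6-j); the w^3 term has j = 3.
C(6,3) = 20.
Coefficient = C(6,3) · (-1)^3 · (-1)^3 = 20 · (-1) · (-1) = 20.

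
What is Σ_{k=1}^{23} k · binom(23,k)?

96468992

Since k·C(23,k) = 23·C(22,k−1), the sum is 23·2^22 = 23·4194304 = 96468992.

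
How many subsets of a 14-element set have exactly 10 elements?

1001

Choose the 10 positions: C(14,10) = 1001.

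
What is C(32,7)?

C(32,7) = (32·31·30·29·28·27·26) / 7! = 16963914240 / 5040 = 3365856.

3365856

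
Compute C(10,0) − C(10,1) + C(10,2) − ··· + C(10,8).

9

The partial alternating sum Σ_{k=0}^{8} (−1)^k C(10,k) = (−1)^8 C(9,8) = 9.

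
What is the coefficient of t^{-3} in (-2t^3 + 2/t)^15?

-14909440

General term: C(15,j)·(-2t^3)^j·(2/t)^(15-j), with t-exponent 3j − 1(15−j) = 4j − 15.
Set 4j − 15 = -3: j = 3.
C(15,3) = 455; (-2)^3 = -8; 2^12 = 4096.
Coefficient = 455 · (-8) · 4096 = -14909440.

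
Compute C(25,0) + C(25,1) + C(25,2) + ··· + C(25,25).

33554432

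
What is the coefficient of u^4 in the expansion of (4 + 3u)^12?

The general term is C(12,j)·(4)^j·(3u)^(12-j); the u^4 term has j = 8.
C(12,8) = 495.
Coefficient = C(12,8) · 4^8 · 3^4 = 495 · 65536 · 81 = 2627665920.

2627665920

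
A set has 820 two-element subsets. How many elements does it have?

n(n−1)/2 = 820 ⇒ n(n−1) = 1640. Since 41·40 = 1640, n = 41.

41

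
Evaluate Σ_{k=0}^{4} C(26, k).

17902

1 + 26 + 325 + 2600 + 14950 = 17902.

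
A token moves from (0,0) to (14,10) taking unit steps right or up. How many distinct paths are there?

Each path is a sequence of 24 steps with 14 rights: C(24,14) = 1961256.

1961256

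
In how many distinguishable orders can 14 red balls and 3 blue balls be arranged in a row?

680

Choose positions for the red balls: C(17,14) = 680.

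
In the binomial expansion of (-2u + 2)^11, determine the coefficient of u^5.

-946176

The general term is C(11,j)·(-2u)^j·(2)^(11-j); the u^5 term has j = 5.
C(11,5) = 462.
Coefficient = C(11,5) · (-2)^5 · 2^6 = 462 · (-32) · 64 = -946176.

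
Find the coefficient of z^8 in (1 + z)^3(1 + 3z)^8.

Coefficient of z^8 = Σ_{j} C(3,j)·1^j·C(8,8-j)·3^(8-j) for j from 0 to 3.
= 6561 + 52488 + 61236 + 13608 = 133893.

133893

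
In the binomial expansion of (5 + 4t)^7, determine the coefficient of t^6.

143360

The general term is C(7,j)·(5)^j·(4t)^(7-j); the t^6 term has j = 1.
C(7,1) = 7.
Coefficient = C(7,1) · 5^1 · 4^6 = 7 · 5 · 4096 = 143360.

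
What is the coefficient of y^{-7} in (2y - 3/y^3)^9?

326592

General term: C(9,j)·(2y)^j·(-3/y^3)^(9-j), with y-exponent 1j − 3(9−j) = 4j − 27.
Set 4j − 27 = -7: j = 5.
C(9,5) = 126; 2^5 = 32; (-3)^4 = 81.
Coefficient = 126 · 32 · 81 = 326592.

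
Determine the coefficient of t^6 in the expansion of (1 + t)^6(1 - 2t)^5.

Coefficient of t^6 = Σ_{j} C(6,j)·1^j·C(5,6-j)·(-2)^(6-j) for j from 1 to 6.
= (-192) + 1200 + (-1600) + 600 + (-60) + 1 = -51.

-51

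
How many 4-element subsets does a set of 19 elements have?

3876

C(19,4) = (19·18·17·16) / 4! = 93024 / 24 = 3876.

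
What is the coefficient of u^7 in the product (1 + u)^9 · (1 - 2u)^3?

Coefficient of u^7 = Σ_{j} C(9,j)·1^j·C(3,7-j)·(-2)^(7-j) for j from 4 to 7.
= (-1008) + 1512 + (-504) + 36 = 36.

36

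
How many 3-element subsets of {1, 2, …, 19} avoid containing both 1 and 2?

All 3-subsets: C(19,3) = 969. Those containing both fixed elements: C(17,1) = 17.
969 − 17 = 952.

952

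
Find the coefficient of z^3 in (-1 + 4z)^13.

18304

The general term is C(13,j)·(-1)^j·(4z)^(13-j); the z^3 term has j = 10.
C(13,10) = 286.
Coefficient = C(13,10) · 4^3 = 286 · 64 = 18304.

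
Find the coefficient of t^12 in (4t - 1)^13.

-218103808

The general term is C(13,j)·(4t)^j·(-1)^(13-j); the t^12 term has j = 12.
C(13,12) = 13.
Coefficient = C(13,12) · 4^12 · (-1)^1 = 13 · 16777216 · (-1) = -218103808.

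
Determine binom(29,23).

475020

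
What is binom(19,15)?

3876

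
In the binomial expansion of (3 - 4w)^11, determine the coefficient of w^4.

The general term is C(11,j)·(3)^j·(-4w)^(11-j); the w^4 term has j = 7.
C(11,7) = 330.
Coefficient = C(11,7) · 3^7 · (-4)^4 = 330 · 2187 · 256 = 184757760.

184757760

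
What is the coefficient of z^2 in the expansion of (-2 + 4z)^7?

-10752

The general term is C(7,j)·(-2)^j·(4z)^(7-j); the z^2 term has j = 5.
C(7,5) = 21.
Coefficient = C(7,5) · (-2)^5 · 4^2 = 21 · (-32) · 16 = -10752.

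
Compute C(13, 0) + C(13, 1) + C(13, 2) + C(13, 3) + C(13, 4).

1 + 13 + 78 + 286 + 715 = 1093.

1093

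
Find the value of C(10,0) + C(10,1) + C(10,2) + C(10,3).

176

1 + 10 + 45 + 120 = 176.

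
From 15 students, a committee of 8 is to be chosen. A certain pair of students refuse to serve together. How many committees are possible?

All 8-subsets: C(15,8) = 6435. Those containing both fixed elements: C(13,6) = 1716.
6435 − 1716 = 4719.

4719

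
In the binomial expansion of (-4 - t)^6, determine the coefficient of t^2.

3840

The general term is C(6,j)·(-4)^j·(-t)^(6-j); the t^2 term has j = 4.
C(6,4) = 15.
Coefficient = C(6,4) · (-4)^4 = 15 · 256 = 3840.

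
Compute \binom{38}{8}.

C(38,8) = (38·37·36·35·34·33·32·31) / 8! = 1971788797440 / 40320 = 48903492.

48903492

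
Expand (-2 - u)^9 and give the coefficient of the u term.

The general term is C(9,j)·(-2)^j·(-u)^(9-j); the u^1 term has j = 8.
C(9,8) = 9.
Coefficient = C(9,8) · (-2)^8 · (-1)^1 = 9 · 256 · (-1) = -2304.

-2304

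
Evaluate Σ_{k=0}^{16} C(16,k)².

Σ C(16,k)² is the coefficient of x^16 in (1+x)^16(1+x)^16 = (1+x)^32, i.e. C(32,16) = 601080390.

601080390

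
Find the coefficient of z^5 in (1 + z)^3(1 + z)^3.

6

(1 + z)^3(1 + z)^3 = (1 + z)^6, so the coefficient of z^5 is C(6,5)·1^5 = 6·1 = 6.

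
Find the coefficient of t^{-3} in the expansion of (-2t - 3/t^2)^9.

General term: C(9,j)·(-2t)^j·(-3/t^2)^(9-j), with t-exponent 1j − 2(9−j) = 3j − 18.
Set 3j − 18 = -3: j = 5.
C(9,5) = 126; (-2)^5 = -32; (-3)^4 = 81.
Coefficient = 126 · (-32) · 81 = -326592.

-326592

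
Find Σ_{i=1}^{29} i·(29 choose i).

Since i·C(29,i) = 29·C(28,i−1), the sum is 29·2^28 = 29·268435456 = 7784628224.

7784628224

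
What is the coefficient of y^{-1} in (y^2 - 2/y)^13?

-366080

General term: C(13,j)·(y^2)^j·(-2/y)^(13-j), with y-exponent 2j − 1(13−j) = 3j − 13.
Set 3j − 13 = -1: j = 4.
C(13,4) = 715; 1^4 = 1; (-2)^9 = -512.
Coefficient = 715 · 1 · (-512) = -366080.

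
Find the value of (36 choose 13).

C(36,13) = (36·35·34·33·32·31·30·29·28·27·26·25·24) / 13! = 14389334903623680000 / 6227020800 = 2310789600.

2310789600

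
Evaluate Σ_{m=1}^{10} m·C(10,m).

5120

Since m·C(10,m) = 10·C(9,m−1), the sum is 10·2^9 = 10·512 = 5120.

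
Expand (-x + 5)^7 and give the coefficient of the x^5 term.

-525

The general term is C(7,j)·(-x)^j·(5)^(7-j); the x^5 term has j = 5.
C(7,5) = 21.
Coefficient = C(7,5) · (-1)^5 · 5^2 = 21 · (-1) · 25 = -525.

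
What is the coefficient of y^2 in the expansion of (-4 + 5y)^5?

The general term is C(5,j)·(-4)^j·(5y)^(5-j); the y^2 term has j = 3.
C(5,3) = 10.
Coefficient = C(5,3) · (-4)^3 · 5^2 = 10 · (-64) · 25 = -16000.

-16000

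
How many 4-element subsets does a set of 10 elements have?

210

C(10,4) = (10·9·8·7) / 4! = 5040 / 24 = 210.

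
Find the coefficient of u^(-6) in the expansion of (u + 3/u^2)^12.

673596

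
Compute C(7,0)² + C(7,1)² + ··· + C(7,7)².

By Vandermonde's identity, Σ C(7,k)² = C(14,7) = 3432.

3432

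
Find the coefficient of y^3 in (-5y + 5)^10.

-1171875000

The general term is C(10,j)·(-5y)^j·(5)^(10-j); the y^3 term has j = 3.
C(10,3) = 120.
Coefficient = C(10,3) · (-5)^3 · 5^7 = 120 · (-125) · 78125 = -1171875000.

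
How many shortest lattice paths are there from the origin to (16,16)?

Each path is a sequence of 32 steps with 16 rights: C(32,16) = 601080390.

601080390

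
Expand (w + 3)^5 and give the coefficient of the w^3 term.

90

The general term is C(5,j)·(w)^j·(3)^(5-j); the w^3 term has j = 3.
C(5,3) = 10.
Coefficient = C(5,3) · 3^2 = 10 · 9 = 90.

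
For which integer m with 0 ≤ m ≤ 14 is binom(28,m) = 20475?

C(28,m) increases on 0 ≤ m ≤ 14. C(28,3) = 3276 and C(28,4) = 20475, so m = 4.

4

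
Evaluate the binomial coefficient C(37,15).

9364199760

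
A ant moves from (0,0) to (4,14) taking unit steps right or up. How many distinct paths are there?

3060

Each path is a sequence of 18 steps with 4 rights: C(18,4) = 3060.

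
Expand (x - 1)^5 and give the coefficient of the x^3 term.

The general term is C(5,j)·(x)^j·(-1)^(5-j); the x^3 term has j = 3.
C(5,3) = 10.
Coefficient = C(5,3) = 10.

10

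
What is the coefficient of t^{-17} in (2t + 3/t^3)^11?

11547360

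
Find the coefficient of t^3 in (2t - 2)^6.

The general term is C(6,j)·(2t)^j·(-2)^(6-j); the t^3 term has j = 3.
C(6,3) = 20.
Coefficient = C(6,3) · 2^3 · (-2)^3 = 20 · 8 · (-8) = -1280.

-1280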